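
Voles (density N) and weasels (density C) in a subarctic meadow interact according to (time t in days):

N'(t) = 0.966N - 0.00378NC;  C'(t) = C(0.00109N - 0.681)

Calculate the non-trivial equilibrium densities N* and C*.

N* ≈ 625, C* ≈ 256

Set dC/dt = 0 with C > 0: 0.00109N - 0.681 = 0, so N* = 0.681/0.00109 = 625.
Set dN/dt = 0 with N > 0: 0.966 - 0.00378C = 0, so C* = 0.966/0.00378 = 256.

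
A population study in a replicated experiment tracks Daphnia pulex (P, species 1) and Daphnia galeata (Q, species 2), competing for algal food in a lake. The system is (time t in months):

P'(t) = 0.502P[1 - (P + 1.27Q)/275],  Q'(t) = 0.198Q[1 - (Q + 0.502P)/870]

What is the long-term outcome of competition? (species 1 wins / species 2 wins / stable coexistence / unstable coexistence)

species 2 excludes species 1

Compare the nullcline intercepts: K1/α12 = 275/1.27 = 217 < K2 = 870; K2/α21 = 870/0.502 = 1730 > K1 = 275.
Since the inequalities point opposite ways, species 2 can invade but species 1 cannot.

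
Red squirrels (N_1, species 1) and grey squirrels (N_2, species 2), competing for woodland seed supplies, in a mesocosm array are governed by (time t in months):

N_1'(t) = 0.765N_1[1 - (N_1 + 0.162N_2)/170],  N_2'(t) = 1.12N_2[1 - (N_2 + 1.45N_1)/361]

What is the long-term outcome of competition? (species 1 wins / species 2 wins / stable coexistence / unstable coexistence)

Compare the nullcline intercepts: K1/α12 = 170/0.162 = 1050 > K2 = 361; K2/α21 = 361/1.45 = 249 > K1 = 170.
Since both inequalities hold, each species can invade when rare, so the interior equilibrium is stable.

stable coexistence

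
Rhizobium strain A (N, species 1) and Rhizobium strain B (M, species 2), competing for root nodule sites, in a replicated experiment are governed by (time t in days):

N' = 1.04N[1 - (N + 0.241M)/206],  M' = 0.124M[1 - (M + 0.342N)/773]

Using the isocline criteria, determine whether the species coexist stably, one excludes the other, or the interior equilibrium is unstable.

Compare the nullcline intercepts: K1/α12 = 206/0.241 = 855 > K2 = 773; K2/α21 = 773/0.342 = 2260 > K1 = 206.
Since both inequalities hold, each species can invade when rare, so the interior equilibrium is stable.

stable coexistence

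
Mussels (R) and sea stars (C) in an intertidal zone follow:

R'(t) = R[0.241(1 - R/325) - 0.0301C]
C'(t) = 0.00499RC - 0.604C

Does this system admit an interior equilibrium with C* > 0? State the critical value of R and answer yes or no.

Threshold R = 121; K > 121, so yes, the predator persists.

The predator equation gives dC/dt > 0 only when R > 0.604/0.00499 = 121.
Without the predator, R → K = 325. Since 325 > 121, the predator can invade and persist.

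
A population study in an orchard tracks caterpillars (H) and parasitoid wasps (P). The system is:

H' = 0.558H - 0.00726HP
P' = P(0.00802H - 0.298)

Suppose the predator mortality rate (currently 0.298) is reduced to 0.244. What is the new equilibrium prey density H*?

H* ≈ 30.4

At the interior fixed point, setting dP/dt = 0 with P > 0 fixes H* = (predator death rate)/(HP coefficient) — independent of the other coefficients.
With the change, H* = 0.244/0.00802 = 30.4; it falls from 37.2.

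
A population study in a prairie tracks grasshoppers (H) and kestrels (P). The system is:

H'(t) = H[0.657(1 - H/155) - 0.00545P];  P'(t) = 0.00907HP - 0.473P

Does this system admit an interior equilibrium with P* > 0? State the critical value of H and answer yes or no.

The predator equation gives dP/dt > 0 only when H > 0.473/0.00907 = 52.1.
Without the predator, H → K = 155. Since 155 > 52.1, the predator can invade and persist.

Threshold H = 52.1; K > 52.1, so yes, the predator persists.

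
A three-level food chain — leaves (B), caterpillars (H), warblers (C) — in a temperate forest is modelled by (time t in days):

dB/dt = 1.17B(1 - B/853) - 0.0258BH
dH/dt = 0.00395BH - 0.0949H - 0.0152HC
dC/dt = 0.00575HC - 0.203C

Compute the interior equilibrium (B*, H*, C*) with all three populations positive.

B* ≈ 189, H* ≈ 35.3, C* ≈ 42.9

From dC/dt = 0: 0.00575H* = 0.203, so H* = 35.3.
From dB/dt = 0: 1.17(1 - B*/853) = 0.0258·35.3, giving B* = 853·(1 - 0.779) = 189.
From dH/dt = 0: 0.00395·189 - 0.0949 = 0.0152C*, so C* = 0.651/0.0152 = 42.9.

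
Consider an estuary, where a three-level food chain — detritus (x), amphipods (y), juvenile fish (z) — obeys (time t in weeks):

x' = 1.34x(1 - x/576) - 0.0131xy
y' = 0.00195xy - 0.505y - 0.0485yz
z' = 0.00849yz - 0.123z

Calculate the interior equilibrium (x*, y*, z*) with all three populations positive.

From dz/dt = 0: 0.00849y* = 0.123, so y* = 14.5.
From dx/dt = 0: 1.34(1 - x*/576) = 0.0131·14.5, giving x* = 576·(1 - 0.142) = 494.
From dy/dt = 0: 0.00195·494 - 0.505 = 0.0485z*, so z* = 0.459/0.0485 = 9.47.

x* ≈ 494, y* ≈ 14.5, z* ≈ 9.47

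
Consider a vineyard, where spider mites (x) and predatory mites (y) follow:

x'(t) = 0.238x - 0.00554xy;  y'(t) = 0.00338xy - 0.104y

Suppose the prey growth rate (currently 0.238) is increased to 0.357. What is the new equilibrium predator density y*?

At the interior fixed point, setting dx/dt = 0 with x > 0 fixes y* = (prey growth rate)/(xy coefficient) — independent of the other coefficients.
With the change, y* = 0.357/0.00554 = 64.4; it rises from 43.

y* ≈ 64.4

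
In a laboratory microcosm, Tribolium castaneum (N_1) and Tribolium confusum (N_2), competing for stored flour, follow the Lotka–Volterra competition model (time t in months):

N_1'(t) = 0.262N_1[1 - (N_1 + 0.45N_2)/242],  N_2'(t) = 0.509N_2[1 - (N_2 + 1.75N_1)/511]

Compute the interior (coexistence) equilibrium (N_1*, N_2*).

N_1* ≈ 56.7, N_2* ≈ 412

Setting both brackets to zero gives the nullclines N_1 + 0.45N_2 = 242 and 1.75N_1 + N_2 = 511.
Substituting N_2 = 511 - 1.75N_1 into the first: N_1(1 - 0.45·1.75) = 242 - 0.45·511.
So N_1* = 12/0.213 = 56.7, and then N_2* = 511 - 1.75·56.7 = 412.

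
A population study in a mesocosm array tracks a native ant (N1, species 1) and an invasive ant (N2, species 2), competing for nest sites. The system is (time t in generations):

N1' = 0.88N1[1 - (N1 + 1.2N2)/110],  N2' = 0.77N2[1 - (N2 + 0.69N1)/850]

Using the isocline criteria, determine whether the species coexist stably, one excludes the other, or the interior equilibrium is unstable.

Compare the nullcline intercepts: K1/α12 = 110/1.2 = 91.7 < K2 = 850; K2/α21 = 850/0.69 = 1230 > K1 = 110.
Since the inequalities point opposite ways, species 2 can invade but species 1 cannot.

species 2 excludes species 1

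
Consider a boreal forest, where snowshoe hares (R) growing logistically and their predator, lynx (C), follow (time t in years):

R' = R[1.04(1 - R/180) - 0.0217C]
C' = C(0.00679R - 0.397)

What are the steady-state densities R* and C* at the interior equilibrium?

R* ≈ 58.5, C* ≈ 32.4

From dC/dt = 0 with C > 0: 0.00679R* = 0.397, so R* = 58.5.
Substitute into dR/dt = 0: 1.04(1 - 58.5/180) = 0.0217C*.
The bracket is 0.675, giving C* = 0.702/0.0217 = 32.4.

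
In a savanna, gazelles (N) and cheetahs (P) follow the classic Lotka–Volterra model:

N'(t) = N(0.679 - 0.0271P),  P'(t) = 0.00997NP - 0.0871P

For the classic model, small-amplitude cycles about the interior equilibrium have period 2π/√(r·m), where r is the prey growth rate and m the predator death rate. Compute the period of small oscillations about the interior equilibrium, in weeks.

Here r = 0.679 and m = 0.0871, so r·m = 0.0591.
ω = √0.0591 = 0.243 per week, hence T = 2π/ω ≈ 25.8 weeks.

T ≈ 25.8 weeks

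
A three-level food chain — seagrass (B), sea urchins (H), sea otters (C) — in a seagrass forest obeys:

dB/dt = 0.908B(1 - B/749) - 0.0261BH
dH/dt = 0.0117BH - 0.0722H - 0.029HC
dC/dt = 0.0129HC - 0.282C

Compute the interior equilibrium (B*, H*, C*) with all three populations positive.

B* ≈ 278, H* ≈ 21.9, C* ≈ 110

From dC/dt = 0: 0.0129H* = 0.282, so H* = 21.9.
From dB/dt = 0: 0.908(1 - B*/749) = 0.0261·21.9, giving B* = 749·(1 - 0.628) = 278.
From dH/dt = 0: 0.0117·278 - 0.0722 = 0.029C*, so C* = 3.18/0.029 = 110.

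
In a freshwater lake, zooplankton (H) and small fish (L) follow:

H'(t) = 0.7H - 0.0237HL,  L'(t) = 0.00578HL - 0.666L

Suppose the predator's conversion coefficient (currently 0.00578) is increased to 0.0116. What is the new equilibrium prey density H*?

At the interior fixed point, setting dL/dt = 0 with L > 0 fixes H* = (predator death rate)/(HL coefficient) — independent of the other coefficients.
With the change, H* = 0.666/0.0116 = 57.4; it falls from 115.

H* ≈ 57.4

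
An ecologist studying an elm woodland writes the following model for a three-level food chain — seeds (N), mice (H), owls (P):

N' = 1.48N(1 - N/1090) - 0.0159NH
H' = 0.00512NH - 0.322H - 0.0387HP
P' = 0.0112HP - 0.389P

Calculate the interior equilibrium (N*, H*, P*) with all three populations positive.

From dP/dt = 0: 0.0112H* = 0.389, so H* = 34.7.
From dN/dt = 0: 1.48(1 - N*/1090) = 0.0159·34.7, giving N* = 1090·(1 - 0.373) = 683.
From dH/dt = 0: 0.00512·683 - 0.322 = 0.0387P*, so P* = 3.18/0.0387 = 82.1.

N* ≈ 683, H* ≈ 34.7, P* ≈ 82.1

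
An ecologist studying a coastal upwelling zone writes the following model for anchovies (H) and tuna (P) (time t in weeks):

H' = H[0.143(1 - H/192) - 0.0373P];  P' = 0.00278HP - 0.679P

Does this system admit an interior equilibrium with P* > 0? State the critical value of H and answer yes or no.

The predator equation gives dP/dt > 0 only when H > 0.679/0.00278 = 244.
Without the predator, H → K = 192. Since 192 < 244, the predator cannot invade.

Threshold H = 244; K < 244, so no, the predator goes extinct.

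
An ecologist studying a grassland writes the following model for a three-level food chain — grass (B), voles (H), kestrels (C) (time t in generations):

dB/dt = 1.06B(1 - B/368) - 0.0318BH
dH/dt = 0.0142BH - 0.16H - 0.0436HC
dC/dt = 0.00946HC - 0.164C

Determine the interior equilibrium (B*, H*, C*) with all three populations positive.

B* ≈ 177, H* ≈ 17.3, C* ≈ 53.8

From dC/dt = 0: 0.00946H* = 0.164, so H* = 17.3.
From dB/dt = 0: 1.06(1 - B*/368) = 0.0318·17.3, giving B* = 368·(1 - 0.52) = 177.
From dH/dt = 0: 0.0142·177 - 0.16 = 0.0436C*, so C* = 2.35/0.0436 = 53.8.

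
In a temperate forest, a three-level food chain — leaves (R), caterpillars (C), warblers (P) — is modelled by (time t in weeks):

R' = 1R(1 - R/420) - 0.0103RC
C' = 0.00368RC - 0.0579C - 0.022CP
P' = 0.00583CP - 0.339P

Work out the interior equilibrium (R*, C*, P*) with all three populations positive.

R* ≈ 168, C* ≈ 58.1, P* ≈ 25.5

From dP/dt = 0: 0.00583C* = 0.339, so C* = 58.1.
From dR/dt = 0: 1(1 - R*/420) = 0.0103·58.1, giving R* = 420·(1 - 0.599) = 168.
From dC/dt = 0: 0.00368·168 - 0.0579 = 0.022P*, so P* = 0.562/0.022 = 25.5.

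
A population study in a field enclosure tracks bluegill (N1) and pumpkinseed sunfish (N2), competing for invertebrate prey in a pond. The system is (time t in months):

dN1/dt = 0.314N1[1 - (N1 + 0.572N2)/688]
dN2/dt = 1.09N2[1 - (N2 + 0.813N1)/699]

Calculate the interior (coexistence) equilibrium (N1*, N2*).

Setting both brackets to zero gives the nullclines N1 + 0.572N2 = 688 and 0.813N1 + N2 = 699.
Substituting N2 = 699 - 0.813N1 into the first: N1(1 - 0.572·0.813) = 688 - 0.572·699.
So N1* = 288/0.535 = 539, and then N2* = 699 - 0.813·539 = 261.

N1* ≈ 539, N2* ≈ 261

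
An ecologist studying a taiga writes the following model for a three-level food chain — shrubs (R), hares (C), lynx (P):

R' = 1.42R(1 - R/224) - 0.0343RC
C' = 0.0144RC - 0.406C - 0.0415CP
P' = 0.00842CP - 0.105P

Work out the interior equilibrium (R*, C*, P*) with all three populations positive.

R* ≈ 157, C* ≈ 12.5, P* ≈ 44.5

From dP/dt = 0: 0.00842C* = 0.105, so C* = 12.5.
From dR/dt = 0: 1.42(1 - R*/224) = 0.0343·12.5, giving R* = 224·(1 - 0.301) = 157.
From dC/dt = 0: 0.0144·157 - 0.406 = 0.0415P*, so P* = 1.85/0.0415 = 44.5.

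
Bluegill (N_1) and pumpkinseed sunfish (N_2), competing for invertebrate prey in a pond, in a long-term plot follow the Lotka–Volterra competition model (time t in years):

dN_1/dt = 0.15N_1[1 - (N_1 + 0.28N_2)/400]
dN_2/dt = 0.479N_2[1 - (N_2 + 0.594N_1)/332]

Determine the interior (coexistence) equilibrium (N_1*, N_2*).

N_1* ≈ 368, N_2* ≈ 113

Setting both brackets to zero gives the nullclines N_1 + 0.28N_2 = 400 and 0.594N_1 + N_2 = 332.
Substituting N_2 = 332 - 0.594N_1 into the first: N_1(1 - 0.28·0.594) = 400 - 0.28·332.
So N_1* = 307/0.834 = 368, and then N_2* = 332 - 0.594·368 = 113.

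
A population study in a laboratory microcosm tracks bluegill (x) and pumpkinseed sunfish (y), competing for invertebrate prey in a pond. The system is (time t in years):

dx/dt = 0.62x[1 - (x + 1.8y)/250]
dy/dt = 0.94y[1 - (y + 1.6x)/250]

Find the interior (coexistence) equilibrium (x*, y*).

Setting both brackets to zero gives the nullclines x + 1.8y = 250 and 1.6x + y = 250.
Substituting y = 250 - 1.6x into the first: x(1 - 1.8·1.6) = 250 - 1.8·250.
So x* = -200/-1.88 = 106, and then y* = 250 - 1.6·106 = 79.8.

x* ≈ 106, y* ≈ 79.8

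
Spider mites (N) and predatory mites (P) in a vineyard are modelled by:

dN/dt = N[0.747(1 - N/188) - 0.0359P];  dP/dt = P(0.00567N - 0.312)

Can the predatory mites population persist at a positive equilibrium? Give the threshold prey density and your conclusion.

Threshold N = 55; K > 55, so yes, the predator persists.

The predator equation gives dP/dt > 0 only when N > 0.312/0.00567 = 55.
Without the predator, N → K = 188. Since 188 > 55, the predator can invade and persist.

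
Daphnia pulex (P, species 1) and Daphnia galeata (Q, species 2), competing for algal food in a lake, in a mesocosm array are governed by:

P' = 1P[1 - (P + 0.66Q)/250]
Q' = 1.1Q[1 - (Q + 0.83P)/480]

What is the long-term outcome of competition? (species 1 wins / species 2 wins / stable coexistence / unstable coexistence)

Compare the nullcline intercepts: K1/α12 = 250/0.66 = 379 < K2 = 480; K2/α21 = 480/0.83 = 578 > K1 = 250.
Since the inequalities point opposite ways, species 2 can invade but species 1 cannot.

species 2 excludes species 1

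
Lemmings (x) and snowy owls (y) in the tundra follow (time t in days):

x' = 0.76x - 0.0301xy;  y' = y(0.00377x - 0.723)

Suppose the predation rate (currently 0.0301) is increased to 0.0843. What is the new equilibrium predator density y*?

y* ≈ 9.02

At the interior fixed point, setting dx/dt = 0 with x > 0 fixes y* = (prey growth rate)/(xy coefficient) — independent of the other coefficients.
With the change, y* = 0.76/0.0843 = 9.02; it falls from 25.2.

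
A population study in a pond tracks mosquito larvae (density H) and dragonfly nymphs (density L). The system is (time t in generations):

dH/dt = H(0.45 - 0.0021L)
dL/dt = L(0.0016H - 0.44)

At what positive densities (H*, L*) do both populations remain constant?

Set dL/dt = 0 with L > 0: 0.0016H - 0.44 = 0, so H* = 0.44/0.0016 = 275.
Set dH/dt = 0 with H > 0: 0.45 - 0.0021L = 0, so L* = 0.45/0.0021 = 214.

H* ≈ 275, L* ≈ 214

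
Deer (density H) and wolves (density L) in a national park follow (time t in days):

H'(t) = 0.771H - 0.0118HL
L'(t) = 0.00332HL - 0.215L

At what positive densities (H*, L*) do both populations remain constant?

Set dL/dt = 0 with L > 0: 0.00332H - 0.215 = 0, so H* = 0.215/0.00332 = 64.8.
Set dH/dt = 0 with H > 0: 0.771 - 0.0118L = 0, so L* = 0.771/0.0118 = 65.3.

H* ≈ 64.8, L* ≈ 65.3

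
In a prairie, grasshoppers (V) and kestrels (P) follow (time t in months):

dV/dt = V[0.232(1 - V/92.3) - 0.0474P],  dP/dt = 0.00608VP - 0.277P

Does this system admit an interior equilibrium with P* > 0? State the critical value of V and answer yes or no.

The predator equation gives dP/dt > 0 only when V > 0.277/0.00608 = 45.6.
Without the predator, V → K = 92.3. Since 92.3 > 45.6, the predator can invade and persist.

Threshold V = 45.6; K > 45.6, so yes, the predator persists.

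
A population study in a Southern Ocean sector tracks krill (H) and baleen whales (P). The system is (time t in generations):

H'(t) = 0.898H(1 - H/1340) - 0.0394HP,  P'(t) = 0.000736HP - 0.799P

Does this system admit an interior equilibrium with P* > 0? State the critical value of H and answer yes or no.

The predator equation gives dP/dt > 0 only when H > 0.799/0.000736 = 1090.
Without the predator, H → K = 1340. Since 1340 > 1090, the predator can invade and persist.

Threshold H = 1090; K > 1090, so yes, the predator persists.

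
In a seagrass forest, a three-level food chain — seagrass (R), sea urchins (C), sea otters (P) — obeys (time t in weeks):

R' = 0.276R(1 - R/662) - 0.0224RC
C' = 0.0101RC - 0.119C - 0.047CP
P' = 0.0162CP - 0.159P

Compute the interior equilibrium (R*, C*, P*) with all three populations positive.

From dP/dt = 0: 0.0162C* = 0.159, so C* = 9.81.
From dR/dt = 0: 0.276(1 - R*/662) = 0.0224·9.81, giving R* = 662·(1 - 0.797) = 135.
From dC/dt = 0: 0.0101·135 - 0.119 = 0.047P*, so P* = 1.24/0.047 = 26.4.

R* ≈ 135, C* ≈ 9.81, P* ≈ 26.4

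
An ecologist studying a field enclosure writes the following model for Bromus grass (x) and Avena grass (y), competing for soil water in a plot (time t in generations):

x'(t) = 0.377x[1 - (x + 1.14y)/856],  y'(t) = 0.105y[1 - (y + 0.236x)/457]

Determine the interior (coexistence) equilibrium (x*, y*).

Setting both brackets to zero gives the nullclines x + 1.14y = 856 and 0.236x + y = 457.
Substituting y = 457 - 0.236x into the first: x(1 - 1.14·0.236) = 856 - 1.14·457.
So x* = 335/0.731 = 458, and then y* = 457 - 0.236·458 = 349.

x* ≈ 458, y* ≈ 349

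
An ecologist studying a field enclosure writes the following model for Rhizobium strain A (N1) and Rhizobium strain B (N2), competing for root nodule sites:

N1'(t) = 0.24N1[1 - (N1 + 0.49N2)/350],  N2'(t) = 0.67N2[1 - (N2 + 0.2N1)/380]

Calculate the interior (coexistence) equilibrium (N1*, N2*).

Setting both brackets to zero gives the nullclines N1 + 0.49N2 = 350 and 0.2N1 + N2 = 380.
Substituting N2 = 380 - 0.2N1 into the first: N1(1 - 0.49·0.2) = 350 - 0.49·380.
So N1* = 164/0.902 = 182, and then N2* = 380 - 0.2·182 = 344.

N1* ≈ 182, N2* ≈ 344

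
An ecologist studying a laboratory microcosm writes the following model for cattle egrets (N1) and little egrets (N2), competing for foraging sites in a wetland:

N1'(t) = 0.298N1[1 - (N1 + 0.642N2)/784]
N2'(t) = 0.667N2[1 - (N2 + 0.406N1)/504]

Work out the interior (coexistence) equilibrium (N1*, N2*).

Setting both brackets to zero gives the nullclines N1 + 0.642N2 = 784 and 0.406N1 + N2 = 504.
Substituting N2 = 504 - 0.406N1 into the first: N1(1 - 0.642·0.406) = 784 - 0.642·504.
So N1* = 460/0.739 = 623, and then N2* = 504 - 0.406·623 = 251.

N1* ≈ 623, N2* ≈ 251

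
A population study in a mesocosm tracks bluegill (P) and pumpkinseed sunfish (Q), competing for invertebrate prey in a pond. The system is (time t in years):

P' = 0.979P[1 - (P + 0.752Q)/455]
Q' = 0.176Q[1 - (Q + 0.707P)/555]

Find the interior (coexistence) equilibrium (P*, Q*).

P* ≈ 80.4, Q* ≈ 498

Setting both brackets to zero gives the nullclines P + 0.752Q = 455 and 0.707P + Q = 555.
Substituting Q = 555 - 0.707P into the first: P(1 - 0.752·0.707) = 455 - 0.752·555.
So P* = 37.6/0.468 = 80.4, and then Q* = 555 - 0.707·80.4 = 498.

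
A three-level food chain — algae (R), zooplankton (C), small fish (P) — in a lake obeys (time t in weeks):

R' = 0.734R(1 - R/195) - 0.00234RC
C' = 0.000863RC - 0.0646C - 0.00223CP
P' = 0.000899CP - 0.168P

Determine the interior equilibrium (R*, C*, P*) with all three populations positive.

From dP/dt = 0: 0.000899C* = 0.168, so C* = 187.
From dR/dt = 0: 0.734(1 - R*/195) = 0.00234·187, giving R* = 195·(1 - 0.596) = 78.8.
From dC/dt = 0: 0.000863·78.8 - 0.0646 = 0.00223P*, so P* = 0.00343/0.00223 = 1.54.

R* ≈ 78.8, C* ≈ 187, P* ≈ 1.54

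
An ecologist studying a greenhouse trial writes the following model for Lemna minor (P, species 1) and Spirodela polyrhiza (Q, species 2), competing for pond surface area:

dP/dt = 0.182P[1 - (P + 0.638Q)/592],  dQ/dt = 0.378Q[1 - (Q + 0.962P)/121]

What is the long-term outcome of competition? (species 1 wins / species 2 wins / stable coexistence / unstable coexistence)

species 1 excludes species 2

Compare the nullcline intercepts: K1/α12 = 592/0.638 = 928 > K2 = 121; K2/α21 = 121/0.962 = 126 < K1 = 592.
Since the inequalities point opposite ways, species 1 can invade but species 2 cannot.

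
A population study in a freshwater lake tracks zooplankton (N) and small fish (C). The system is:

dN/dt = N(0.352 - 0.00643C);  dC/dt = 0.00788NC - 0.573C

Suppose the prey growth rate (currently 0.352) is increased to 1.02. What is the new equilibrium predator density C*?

C* ≈ 159

At the interior fixed point, setting dN/dt = 0 with N > 0 fixes C* = (prey growth rate)/(NC coefficient) — independent of the other coefficients.
With the change, C* = 1.02/0.00643 = 159; it rises from 54.7.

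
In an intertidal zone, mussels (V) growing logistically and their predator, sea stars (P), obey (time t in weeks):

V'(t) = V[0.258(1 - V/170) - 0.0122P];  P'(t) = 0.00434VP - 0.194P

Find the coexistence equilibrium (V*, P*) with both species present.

From dP/dt = 0 with P > 0: 0.00434V* = 0.194, so V* = 44.7.
Substitute into dV/dt = 0: 0.258(1 - 44.7/170) = 0.0122P*.
The bracket is 0.737, giving P* = 0.19/0.0122 = 15.6.

V* ≈ 44.7, P* ≈ 15.6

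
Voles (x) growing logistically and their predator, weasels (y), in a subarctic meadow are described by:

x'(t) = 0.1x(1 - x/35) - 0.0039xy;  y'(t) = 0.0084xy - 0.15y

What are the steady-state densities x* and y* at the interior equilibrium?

From dy/dt = 0 with y > 0: 0.0084x* = 0.15, so x* = 17.9.
Substitute into dx/dt = 0: 0.1(1 - 17.9/35) = 0.0039y*.
The bracket is 0.49, giving y* = 0.049/0.0039 = 12.6.

x* ≈ 17.9, y* ≈ 12.6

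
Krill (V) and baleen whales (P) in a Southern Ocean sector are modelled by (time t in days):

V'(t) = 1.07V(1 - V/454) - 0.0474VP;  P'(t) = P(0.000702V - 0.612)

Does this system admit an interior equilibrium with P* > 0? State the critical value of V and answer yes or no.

The predator equation gives dP/dt > 0 only when V > 0.612/0.000702 = 872.
Without the predator, V → K = 454. Since 454 < 872, the predator cannot invade.

Threshold V = 872; K < 872, so no, the predator goes extinct.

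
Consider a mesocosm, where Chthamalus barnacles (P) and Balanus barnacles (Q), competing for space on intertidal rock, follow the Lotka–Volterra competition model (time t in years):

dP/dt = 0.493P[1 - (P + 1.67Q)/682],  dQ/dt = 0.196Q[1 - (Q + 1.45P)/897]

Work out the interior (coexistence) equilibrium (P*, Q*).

Setting both brackets to zero gives the nullclines P + 1.67Q = 682 and 1.45P + Q = 897.
Substituting Q = 897 - 1.45P into the first: P(1 - 1.67·1.45) = 682 - 1.67·897.
So P* = -816/-1.42 = 574, and then Q* = 897 - 1.45·574 = 64.7.

P* ≈ 574, Q* ≈ 64.7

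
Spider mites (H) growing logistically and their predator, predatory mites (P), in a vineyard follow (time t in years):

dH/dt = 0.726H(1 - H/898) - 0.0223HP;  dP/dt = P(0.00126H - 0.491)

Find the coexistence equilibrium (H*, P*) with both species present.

From dP/dt = 0 with P > 0: 0.00126H* = 0.491, so H* = 390.
Substitute into dH/dt = 0: 0.726(1 - 390/898) = 0.0223P*.
The bracket is 0.566, giving P* = 0.411/0.0223 = 18.4.

H* ≈ 390, P* ≈ 18.4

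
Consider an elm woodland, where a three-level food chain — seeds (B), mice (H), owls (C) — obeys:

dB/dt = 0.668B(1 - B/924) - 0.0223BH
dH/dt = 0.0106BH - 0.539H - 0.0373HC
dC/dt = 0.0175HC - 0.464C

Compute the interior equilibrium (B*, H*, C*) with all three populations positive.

B* ≈ 106, H* ≈ 26.5, C* ≈ 15.7

From dC/dt = 0: 0.0175H* = 0.464, so H* = 26.5.
From dB/dt = 0: 0.668(1 - B*/924) = 0.0223·26.5, giving B* = 924·(1 - 0.885) = 106.
From dH/dt = 0: 0.0106·106 - 0.539 = 0.0373C*, so C* = 0.586/0.0373 = 15.7.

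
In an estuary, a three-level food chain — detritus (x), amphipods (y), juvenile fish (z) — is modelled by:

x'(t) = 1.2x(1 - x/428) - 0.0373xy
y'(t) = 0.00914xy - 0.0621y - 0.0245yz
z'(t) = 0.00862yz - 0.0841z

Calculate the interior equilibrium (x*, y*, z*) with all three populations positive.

From dz/dt = 0: 0.00862y* = 0.0841, so y* = 9.76.
From dx/dt = 0: 1.2(1 - x*/428) = 0.0373·9.76, giving x* = 428·(1 - 0.303) = 298.
From dy/dt = 0: 0.00914·298 - 0.0621 = 0.0245z*, so z* = 2.66/0.0245 = 109.

x* ≈ 298, y* ≈ 9.76, z* ≈ 109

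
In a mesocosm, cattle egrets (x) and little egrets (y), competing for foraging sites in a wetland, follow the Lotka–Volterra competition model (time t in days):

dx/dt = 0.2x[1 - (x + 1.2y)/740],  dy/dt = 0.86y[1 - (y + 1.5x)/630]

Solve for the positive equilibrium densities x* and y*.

Setting both brackets to zero gives the nullclines x + 1.2y = 740 and 1.5x + y = 630.
Substituting y = 630 - 1.5x into the first: x(1 - 1.2·1.5) = 740 - 1.2·630.
So x* = -16/-0.8 = 20, and then y* = 630 - 1.5·20 = 600.

x* ≈ 20, y* ≈ 600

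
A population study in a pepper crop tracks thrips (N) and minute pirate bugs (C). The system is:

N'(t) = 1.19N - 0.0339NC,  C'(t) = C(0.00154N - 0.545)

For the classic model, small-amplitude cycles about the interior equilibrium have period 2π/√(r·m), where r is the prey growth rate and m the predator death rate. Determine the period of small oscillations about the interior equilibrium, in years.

T ≈ 7.8 years

Here r = 1.19 and m = 0.545, so r·m = 0.649.
ω = √0.649 = 0.805 per year, hence T = 2π/ω ≈ 7.8 years.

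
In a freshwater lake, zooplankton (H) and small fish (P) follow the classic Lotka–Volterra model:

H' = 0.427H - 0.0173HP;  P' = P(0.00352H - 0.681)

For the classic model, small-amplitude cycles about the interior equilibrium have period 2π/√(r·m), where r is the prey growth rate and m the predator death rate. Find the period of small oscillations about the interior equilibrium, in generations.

T ≈ 11.7 generations

Here r = 0.427 and m = 0.681, so r·m = 0.291.
ω = √0.291 = 0.539 per generation, hence T = 2π/ω ≈ 11.7 generations.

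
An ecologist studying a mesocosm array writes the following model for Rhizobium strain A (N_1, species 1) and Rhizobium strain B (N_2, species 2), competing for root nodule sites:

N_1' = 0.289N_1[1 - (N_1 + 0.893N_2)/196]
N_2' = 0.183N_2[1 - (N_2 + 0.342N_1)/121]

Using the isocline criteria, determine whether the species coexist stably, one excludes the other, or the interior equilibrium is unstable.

stable coexistence

Compare the nullcline intercepts: K1/α12 = 196/0.893 = 219 > K2 = 121; K2/α21 = 121/0.342 = 354 > K1 = 196.
Since both inequalities hold, each species can invade when rare, so the interior equilibrium is stable.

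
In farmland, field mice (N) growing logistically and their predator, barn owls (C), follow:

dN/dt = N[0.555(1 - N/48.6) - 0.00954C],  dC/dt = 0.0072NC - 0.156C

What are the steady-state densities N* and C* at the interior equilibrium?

N* ≈ 21.7, C* ≈ 32.2

From dC/dt = 0 with C > 0: 0.0072N* = 0.156, so N* = 21.7.
Substitute into dN/dt = 0: 0.555(1 - 21.7/48.6) = 0.00954C*.
The bracket is 0.554, giving C* = 0.308/0.00954 = 32.2.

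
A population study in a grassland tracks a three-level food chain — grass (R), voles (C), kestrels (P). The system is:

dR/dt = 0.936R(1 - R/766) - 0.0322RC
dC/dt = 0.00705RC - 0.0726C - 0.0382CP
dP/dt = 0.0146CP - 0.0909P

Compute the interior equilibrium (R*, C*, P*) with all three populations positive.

From dP/dt = 0: 0.0146C* = 0.0909, so C* = 6.23.
From dR/dt = 0: 0.936(1 - R*/766) = 0.0322·6.23, giving R* = 766·(1 - 0.214) = 602.
From dC/dt = 0: 0.00705·602 - 0.0726 = 0.0382P*, so P* = 4.17/0.0382 = 109.

R* ≈ 602, C* ≈ 6.23, P* ≈ 109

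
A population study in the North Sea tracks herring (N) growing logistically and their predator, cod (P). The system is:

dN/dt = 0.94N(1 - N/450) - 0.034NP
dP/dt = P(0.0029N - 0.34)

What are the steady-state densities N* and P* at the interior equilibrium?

From dP/dt = 0 with P > 0: 0.0029N* = 0.34, so N* = 117.
Substitute into dN/dt = 0: 0.94(1 - 117/450) = 0.034P*.
The bracket is 0.739, giving P* = 0.695/0.034 = 20.4.

N* ≈ 117, P* ≈ 20.4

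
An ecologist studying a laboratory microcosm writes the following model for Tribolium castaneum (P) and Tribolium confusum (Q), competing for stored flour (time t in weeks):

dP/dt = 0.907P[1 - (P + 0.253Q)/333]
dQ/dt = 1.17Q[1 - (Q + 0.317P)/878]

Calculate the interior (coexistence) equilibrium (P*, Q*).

Setting both brackets to zero gives the nullclines P + 0.253Q = 333 and 0.317P + Q = 878.
Substituting Q = 878 - 0.317P into the first: P(1 - 0.253·0.317) = 333 - 0.253·878.
So P* = 111/0.92 = 121, and then Q* = 878 - 0.317·121 = 840.

P* ≈ 121, Q* ≈ 840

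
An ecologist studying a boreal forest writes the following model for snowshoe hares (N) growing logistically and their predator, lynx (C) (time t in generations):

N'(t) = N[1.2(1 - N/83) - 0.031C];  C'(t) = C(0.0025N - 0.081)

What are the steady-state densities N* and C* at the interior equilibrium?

From dC/dt = 0 with C > 0: 0.0025N* = 0.081, so N* = 32.4.
Substitute into dN/dt = 0: 1.2(1 - 32.4/83) = 0.031C*.
The bracket is 0.61, giving C* = 0.732/0.031 = 23.6.

N* ≈ 32.4, C* ≈ 23.6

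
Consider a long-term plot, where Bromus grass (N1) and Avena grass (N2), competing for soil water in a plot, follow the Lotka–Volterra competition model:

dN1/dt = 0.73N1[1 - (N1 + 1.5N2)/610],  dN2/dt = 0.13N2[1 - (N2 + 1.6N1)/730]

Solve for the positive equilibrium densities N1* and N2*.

N1* ≈ 346, N2* ≈ 176

Setting both brackets to zero gives the nullclines N1 + 1.5N2 = 610 and 1.6N1 + N2 = 730.
Substituting N2 = 730 - 1.6N1 into the first: N1(1 - 1.5·1.6) = 610 - 1.5·730.
So N1* = -485/-1.4 = 346, and then N2* = 730 - 1.6·346 = 176.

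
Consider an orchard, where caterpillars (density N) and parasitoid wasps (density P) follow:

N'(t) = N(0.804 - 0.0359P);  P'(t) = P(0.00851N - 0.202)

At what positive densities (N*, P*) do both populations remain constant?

N* ≈ 23.7, P* ≈ 22.4

Set dP/dt = 0 with P > 0: 0.00851N - 0.202 = 0, so N* = 0.202/0.00851 = 23.7.
Set dN/dt = 0 with N > 0: 0.804 - 0.0359P = 0, so P* = 0.804/0.0359 = 22.4.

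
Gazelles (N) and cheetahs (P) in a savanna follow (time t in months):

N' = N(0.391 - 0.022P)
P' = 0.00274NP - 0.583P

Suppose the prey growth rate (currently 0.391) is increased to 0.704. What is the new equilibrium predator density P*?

At the interior fixed point, setting dN/dt = 0 with N > 0 fixes P* = (prey growth rate)/(NP coefficient) — independent of the other coefficients.
With the change, P* = 0.704/0.022 = 32; it rises from 17.8.

P* ≈ 32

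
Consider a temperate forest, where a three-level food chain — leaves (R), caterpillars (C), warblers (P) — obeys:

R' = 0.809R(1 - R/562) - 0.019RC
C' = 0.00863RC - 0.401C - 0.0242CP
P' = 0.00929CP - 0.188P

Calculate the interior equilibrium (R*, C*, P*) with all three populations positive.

From dP/dt = 0: 0.00929C* = 0.188, so C* = 20.2.
From dR/dt = 0: 0.809(1 - R*/562) = 0.019·20.2, giving R* = 562·(1 - 0.475) = 295.
From dC/dt = 0: 0.00863·295 - 0.401 = 0.0242P*, so P* = 2.14/0.0242 = 88.6.

R* ≈ 295, C* ≈ 20.2, P* ≈ 88.6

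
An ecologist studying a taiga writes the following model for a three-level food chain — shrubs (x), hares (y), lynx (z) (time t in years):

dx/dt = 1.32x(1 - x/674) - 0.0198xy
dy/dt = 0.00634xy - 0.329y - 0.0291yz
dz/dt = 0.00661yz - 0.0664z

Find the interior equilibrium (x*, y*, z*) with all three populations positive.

From dz/dt = 0: 0.00661y* = 0.0664, so y* = 10.
From dx/dt = 0: 1.32(1 - x*/674) = 0.0198·10, giving x* = 674·(1 - 0.151) = 572.
From dy/dt = 0: 0.00634·572 - 0.329 = 0.0291z*, so z* = 3.3/0.0291 = 113.

x* ≈ 572, y* ≈ 10, z* ≈ 113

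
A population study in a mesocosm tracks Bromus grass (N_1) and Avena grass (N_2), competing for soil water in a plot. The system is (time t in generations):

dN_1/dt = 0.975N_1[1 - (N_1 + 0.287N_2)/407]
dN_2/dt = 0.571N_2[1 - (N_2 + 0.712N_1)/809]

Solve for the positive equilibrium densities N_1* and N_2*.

Setting both brackets to zero gives the nullclines N_1 + 0.287N_2 = 407 and 0.712N_1 + N_2 = 809.
Substituting N_2 = 809 - 0.712N_1 into the first: N_1(1 - 0.287·0.712) = 407 - 0.287·809.
So N_1* = 175/0.796 = 220, and then N_2* = 809 - 0.712·220 = 653.

N_1* ≈ 220, N_2* ≈ 653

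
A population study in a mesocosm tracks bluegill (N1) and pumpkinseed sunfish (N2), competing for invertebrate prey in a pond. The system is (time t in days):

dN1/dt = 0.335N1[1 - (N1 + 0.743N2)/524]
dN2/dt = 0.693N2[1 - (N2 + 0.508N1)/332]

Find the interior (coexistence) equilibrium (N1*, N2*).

Setting both brackets to zero gives the nullclines N1 + 0.743N2 = 524 and 0.508N1 + N2 = 332.
Substituting N2 = 332 - 0.508N1 into the first: N1(1 - 0.743·0.508) = 524 - 0.743·332.
So N1* = 277/0.623 = 445, and then N2* = 332 - 0.508·445 = 106.

N1* ≈ 445, N2* ≈ 106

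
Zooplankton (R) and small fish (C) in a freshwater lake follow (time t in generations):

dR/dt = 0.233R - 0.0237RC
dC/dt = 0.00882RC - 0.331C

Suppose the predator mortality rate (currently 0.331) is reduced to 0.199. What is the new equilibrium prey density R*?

R* ≈ 22.6

At the interior fixed point, setting dC/dt = 0 with C > 0 fixes R* = (predator death rate)/(RC coefficient) — independent of the other coefficients.
With the change, R* = 0.199/0.00882 = 22.6; it falls from 37.5.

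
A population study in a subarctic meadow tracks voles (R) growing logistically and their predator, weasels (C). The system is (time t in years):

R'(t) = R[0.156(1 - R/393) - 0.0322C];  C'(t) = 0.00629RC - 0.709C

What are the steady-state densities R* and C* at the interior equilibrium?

R* ≈ 113, C* ≈ 3.46

From dC/dt = 0 with C > 0: 0.00629R* = 0.709, so R* = 113.
Substitute into dR/dt = 0: 0.156(1 - 113/393) = 0.0322C*.
The bracket is 0.713, giving C* = 0.111/0.0322 = 3.46.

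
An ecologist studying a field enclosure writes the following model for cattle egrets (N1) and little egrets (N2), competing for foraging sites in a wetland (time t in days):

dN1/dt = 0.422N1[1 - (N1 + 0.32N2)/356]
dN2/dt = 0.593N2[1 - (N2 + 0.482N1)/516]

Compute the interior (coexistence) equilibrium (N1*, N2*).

Setting both brackets to zero gives the nullclines N1 + 0.32N2 = 356 and 0.482N1 + N2 = 516.
Substituting N2 = 516 - 0.482N1 into the first: N1(1 - 0.32·0.482) = 356 - 0.32·516.
So N1* = 191/0.846 = 226, and then N2* = 516 - 0.482·226 = 407.

N1* ≈ 226, N2* ≈ 407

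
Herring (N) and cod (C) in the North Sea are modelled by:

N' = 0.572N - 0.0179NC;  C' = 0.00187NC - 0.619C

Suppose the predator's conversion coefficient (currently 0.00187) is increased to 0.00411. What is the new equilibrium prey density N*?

At the interior fixed point, setting dC/dt = 0 with C > 0 fixes N* = (predator death rate)/(NC coefficient) — independent of the other coefficients.
With the change, N* = 0.619/0.00411 = 151; it falls from 331.

N* ≈ 151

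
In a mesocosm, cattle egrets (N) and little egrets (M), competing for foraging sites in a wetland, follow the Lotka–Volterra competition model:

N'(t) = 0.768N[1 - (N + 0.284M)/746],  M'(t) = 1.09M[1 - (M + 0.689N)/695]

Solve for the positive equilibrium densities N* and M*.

N* ≈ 682, M* ≈ 225

Setting both brackets to zero gives the nullclines N + 0.284M = 746 and 0.689N + M = 695.
Substituting M = 695 - 0.689N into the first: N(1 - 0.284·0.689) = 746 - 0.284·695.
So N* = 549/0.804 = 682, and then M* = 695 - 0.689·682 = 225.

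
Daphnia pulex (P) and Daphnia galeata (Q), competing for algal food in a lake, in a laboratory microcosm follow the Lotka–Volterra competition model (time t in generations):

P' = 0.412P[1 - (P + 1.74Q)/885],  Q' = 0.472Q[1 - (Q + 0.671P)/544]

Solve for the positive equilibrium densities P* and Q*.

P* ≈ 367, Q* ≈ 297

Setting both brackets to zero gives the nullclines P + 1.74Q = 885 and 0.671P + Q = 544.
Substituting Q = 544 - 0.671P into the first: P(1 - 1.74·0.671) = 885 - 1.74·544.
So P* = -61.6/-0.168 = 367, and then Q* = 544 - 0.671·367 = 297.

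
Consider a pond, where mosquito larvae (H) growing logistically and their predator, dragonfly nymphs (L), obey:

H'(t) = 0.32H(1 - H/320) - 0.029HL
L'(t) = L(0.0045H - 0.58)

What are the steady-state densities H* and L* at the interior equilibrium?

From dL/dt = 0 with L > 0: 0.0045H* = 0.58, so H* = 129.
Substitute into dH/dt = 0: 0.32(1 - 129/320) = 0.029L*.
The bracket is 0.597, giving L* = 0.191/0.029 = 6.59.

H* ≈ 129, L* ≈ 6.59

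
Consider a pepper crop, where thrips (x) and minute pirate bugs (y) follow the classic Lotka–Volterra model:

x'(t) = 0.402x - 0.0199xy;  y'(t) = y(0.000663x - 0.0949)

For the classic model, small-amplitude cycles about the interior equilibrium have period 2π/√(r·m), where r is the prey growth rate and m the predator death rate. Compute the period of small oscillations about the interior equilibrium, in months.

T ≈ 32.2 months

Here r = 0.402 and m = 0.0949, so r·m = 0.0381.
ω = √0.0381 = 0.195 per month, hence T = 2π/ω ≈ 32.2 months.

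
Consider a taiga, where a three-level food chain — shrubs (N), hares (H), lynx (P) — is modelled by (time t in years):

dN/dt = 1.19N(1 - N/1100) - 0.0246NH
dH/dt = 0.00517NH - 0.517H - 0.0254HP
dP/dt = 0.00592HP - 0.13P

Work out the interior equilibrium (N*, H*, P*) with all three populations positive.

N* ≈ 601, H* ≈ 22, P* ≈ 102

From dP/dt = 0: 0.00592H* = 0.13, so H* = 22.
From dN/dt = 0: 1.19(1 - N*/1100) = 0.0246·22, giving N* = 1100·(1 - 0.454) = 601.
From dH/dt = 0: 0.00517·601 - 0.517 = 0.0254P*, so P* = 2.59/0.0254 = 102.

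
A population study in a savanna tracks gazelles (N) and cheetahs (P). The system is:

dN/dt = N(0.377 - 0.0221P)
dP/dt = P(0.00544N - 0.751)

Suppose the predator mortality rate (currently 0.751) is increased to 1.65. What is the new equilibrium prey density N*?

At the interior fixed point, setting dP/dt = 0 with P > 0 fixes N* = (predator death rate)/(NP coefficient) — independent of the other coefficients.
With the change, N* = 1.65/0.00544 = 303; it rises from 138.

N* ≈ 303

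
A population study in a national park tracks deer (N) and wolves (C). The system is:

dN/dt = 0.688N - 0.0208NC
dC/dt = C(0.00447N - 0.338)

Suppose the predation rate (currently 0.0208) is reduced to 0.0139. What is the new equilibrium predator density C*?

C* ≈ 49.5

At the interior fixed point, setting dN/dt = 0 with N > 0 fixes C* = (prey growth rate)/(NC coefficient) — independent of the other coefficients.
With the change, C* = 0.688/0.0139 = 49.5; it rises from 33.1.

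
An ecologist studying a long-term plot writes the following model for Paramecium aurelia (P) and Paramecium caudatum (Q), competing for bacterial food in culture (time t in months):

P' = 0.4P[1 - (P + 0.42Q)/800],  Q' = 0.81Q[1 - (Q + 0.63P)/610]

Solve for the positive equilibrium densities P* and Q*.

Setting both brackets to zero gives the nullclines P + 0.42Q = 800 and 0.63P + Q = 610.
Substituting Q = 610 - 0.63P into the first: P(1 - 0.42·0.63) = 800 - 0.42·610.
So P* = 544/0.735 = 739, and then Q* = 610 - 0.63·739 = 144.

P* ≈ 739, Q* ≈ 144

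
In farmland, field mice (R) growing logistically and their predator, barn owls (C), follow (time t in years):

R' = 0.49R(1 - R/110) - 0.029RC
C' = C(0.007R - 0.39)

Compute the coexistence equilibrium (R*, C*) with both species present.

From dC/dt = 0 with C > 0: 0.007R* = 0.39, so R* = 55.7.
Substitute into dR/dt = 0: 0.49(1 - 55.7/110) = 0.029C*.
The bracket is 0.494, giving C* = 0.242/0.029 = 8.34.

R* ≈ 55.7, C* ≈ 8.34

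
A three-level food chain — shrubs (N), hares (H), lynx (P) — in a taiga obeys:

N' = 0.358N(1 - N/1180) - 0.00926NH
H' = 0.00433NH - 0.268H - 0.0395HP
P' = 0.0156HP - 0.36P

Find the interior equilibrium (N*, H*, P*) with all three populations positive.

From dP/dt = 0: 0.0156H* = 0.36, so H* = 23.1.
From dN/dt = 0: 0.358(1 - N*/1180) = 0.00926·23.1, giving N* = 1180·(1 - 0.597) = 476.
From dH/dt = 0: 0.00433·476 - 0.268 = 0.0395P*, so P* = 1.79/0.0395 = 45.4.

N* ≈ 476, H* ≈ 23.1, P* ≈ 45.4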